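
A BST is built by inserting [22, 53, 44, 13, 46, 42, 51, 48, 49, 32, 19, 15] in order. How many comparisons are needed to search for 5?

Search path for 5: 22 -> 13
Found: False
Comparisons: 2


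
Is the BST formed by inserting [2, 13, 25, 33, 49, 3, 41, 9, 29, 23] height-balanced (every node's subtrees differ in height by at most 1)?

Tree (level-order array): [2, None, 13, 3, 25, None, 9, 23, 33, None, None, None, None, 29, 49, None, None, 41]
Definition: a tree is height-balanced if, at every node, |h(left) - h(right)| <= 1 (empty subtree has height -1).
Bottom-up per-node check:
  node 9: h_left=-1, h_right=-1, diff=0 [OK], height=0
  node 3: h_left=-1, h_right=0, diff=1 [OK], height=1
  node 23: h_left=-1, h_right=-1, diff=0 [OK], height=0
  node 29: h_left=-1, h_right=-1, diff=0 [OK], height=0
  node 41: h_left=-1, h_right=-1, diff=0 [OK], height=0
  node 49: h_left=0, h_right=-1, diff=1 [OK], height=1
  node 33: h_left=0, h_right=1, diff=1 [OK], height=2
  node 25: h_left=0, h_right=2, diff=2 [FAIL (|0-2|=2 > 1)], height=3
  node 13: h_left=1, h_right=3, diff=2 [FAIL (|1-3|=2 > 1)], height=4
  node 2: h_left=-1, h_right=4, diff=5 [FAIL (|-1-4|=5 > 1)], height=5
Node 25 violates the condition: |0 - 2| = 2 > 1.
Result: Not balanced


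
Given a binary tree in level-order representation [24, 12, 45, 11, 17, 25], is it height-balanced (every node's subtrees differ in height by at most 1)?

Tree (level-order array): [24, 12, 45, 11, 17, 25]
Definition: a tree is height-balanced if, at every node, |h(left) - h(right)| <= 1 (empty subtree has height -1).
Bottom-up per-node check:
  node 11: h_left=-1, h_right=-1, diff=0 [OK], height=0
  node 17: h_left=-1, h_right=-1, diff=0 [OK], height=0
  node 12: h_left=0, h_right=0, diff=0 [OK], height=1
  node 25: h_left=-1, h_right=-1, diff=0 [OK], height=0
  node 45: h_left=0, h_right=-1, diff=1 [OK], height=1
  node 24: h_left=1, h_right=1, diff=0 [OK], height=2
All nodes satisfy the balance condition.
Result: Balanced


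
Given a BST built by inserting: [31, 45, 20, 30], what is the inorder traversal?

Tree insertion order: [31, 45, 20, 30]
Tree (level-order array): [31, 20, 45, None, 30]
Inorder traversal: [20, 30, 31, 45]


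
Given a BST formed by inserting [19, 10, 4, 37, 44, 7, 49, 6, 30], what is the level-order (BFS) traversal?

Tree insertion order: [19, 10, 4, 37, 44, 7, 49, 6, 30]
Tree (level-order array): [19, 10, 37, 4, None, 30, 44, None, 7, None, None, None, 49, 6]
BFS from the root, enqueuing left then right child of each popped node:
  queue [19] -> pop 19, enqueue [10, 37], visited so far: [19]
  queue [10, 37] -> pop 10, enqueue [4], visited so far: [19, 10]
  queue [37, 4] -> pop 37, enqueue [30, 44], visited so far: [19, 10, 37]
  queue [4, 30, 44] -> pop 4, enqueue [7], visited so far: [19, 10, 37, 4]
  queue [30, 44, 7] -> pop 30, enqueue [none], visited so far: [19, 10, 37, 4, 30]
  queue [44, 7] -> pop 44, enqueue [49], visited so far: [19, 10, 37, 4, 30, 44]
  queue [7, 49] -> pop 7, enqueue [6], visited so far: [19, 10, 37, 4, 30, 44, 7]
  queue [49, 6] -> pop 49, enqueue [none], visited so far: [19, 10, 37, 4, 30, 44, 7, 49]
  queue [6] -> pop 6, enqueue [none], visited so far: [19, 10, 37, 4, 30, 44, 7, 49, 6]
Result: [19, 10, 37, 4, 30, 44, 7, 49, 6]


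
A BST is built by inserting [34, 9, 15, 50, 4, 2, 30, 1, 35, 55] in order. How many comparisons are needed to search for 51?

Search path for 51: 34 -> 50 -> 55
Found: False
Comparisons: 3


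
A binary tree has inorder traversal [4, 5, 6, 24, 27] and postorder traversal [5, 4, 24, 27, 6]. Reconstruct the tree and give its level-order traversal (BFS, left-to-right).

Inorder:   [4, 5, 6, 24, 27]
Postorder: [5, 4, 24, 27, 6]
Algorithm: postorder visits root last, so walk postorder right-to-left;
each value is the root of the current inorder slice — split it at that
value, recurse on the right subtree first, then the left.
Recursive splits:
  root=6; inorder splits into left=[4, 5], right=[24, 27]
  root=27; inorder splits into left=[24], right=[]
  root=24; inorder splits into left=[], right=[]
  root=4; inorder splits into left=[], right=[5]
  root=5; inorder splits into left=[], right=[]
Reconstructed level-order: [6, 4, 27, 5, 24]


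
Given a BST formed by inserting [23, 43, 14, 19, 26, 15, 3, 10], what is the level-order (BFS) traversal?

Tree insertion order: [23, 43, 14, 19, 26, 15, 3, 10]
Tree (level-order array): [23, 14, 43, 3, 19, 26, None, None, 10, 15]
BFS from the root, enqueuing left then right child of each popped node:
  queue [23] -> pop 23, enqueue [14, 43], visited so far: [23]
  queue [14, 43] -> pop 14, enqueue [3, 19], visited so far: [23, 14]
  queue [43, 3, 19] -> pop 43, enqueue [26], visited so far: [23, 14, 43]
  queue [3, 19, 26] -> pop 3, enqueue [10], visited so far: [23, 14, 43, 3]
  queue [19, 26, 10] -> pop 19, enqueue [15], visited so far: [23, 14, 43, 3, 19]
  queue [26, 10, 15] -> pop 26, enqueue [none], visited so far: [23, 14, 43, 3, 19, 26]
  queue [10, 15] -> pop 10, enqueue [none], visited so far: [23, 14, 43, 3, 19, 26, 10]
  queue [15] -> pop 15, enqueue [none], visited so far: [23, 14, 43, 3, 19, 26, 10, 15]
Result: [23, 14, 43, 3, 19, 26, 10, 15]


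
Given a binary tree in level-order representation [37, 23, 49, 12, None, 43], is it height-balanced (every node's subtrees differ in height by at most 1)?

Tree (level-order array): [37, 23, 49, 12, None, 43]
Definition: a tree is height-balanced if, at every node, |h(left) - h(right)| <= 1 (empty subtree has height -1).
Bottom-up per-node check:
  node 12: h_left=-1, h_right=-1, diff=0 [OK], height=0
  node 23: h_left=0, h_right=-1, diff=1 [OK], height=1
  node 43: h_left=-1, h_right=-1, diff=0 [OK], height=0
  node 49: h_left=0, h_right=-1, diff=1 [OK], height=1
  node 37: h_left=1, h_right=1, diff=0 [OK], height=2
All nodes satisfy the balance condition.
Result: Balanced


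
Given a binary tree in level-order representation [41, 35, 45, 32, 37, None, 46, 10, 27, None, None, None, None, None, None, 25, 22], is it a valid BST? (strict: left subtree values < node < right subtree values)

Level-order array: [41, 35, 45, 32, 37, None, 46, 10, 27, None, None, None, None, None, None, 25, 22]
Validate using subtree bounds (lo, hi): at each node, require lo < value < hi,
then recurse left with hi=value and right with lo=value.
Preorder trace (stopping at first violation):
  at node 41 with bounds (-inf, +inf): OK
  at node 35 with bounds (-inf, 41): OK
  at node 32 with bounds (-inf, 35): OK
  at node 10 with bounds (-inf, 32): OK
  at node 27 with bounds (32, 35): VIOLATION
Node 27 violates its bound: not (32 < 27 < 35).
Result: Not a valid BST


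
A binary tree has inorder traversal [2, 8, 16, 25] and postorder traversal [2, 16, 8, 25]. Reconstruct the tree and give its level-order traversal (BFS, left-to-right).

Inorder:   [2, 8, 16, 25]
Postorder: [2, 16, 8, 25]
Algorithm: postorder visits root last, so walk postorder right-to-left;
each value is the root of the current inorder slice — split it at that
value, recurse on the right subtree first, then the left.
Recursive splits:
  root=25; inorder splits into left=[2, 8, 16], right=[]
  root=8; inorder splits into left=[2], right=[16]
  root=16; inorder splits into left=[], right=[]
  root=2; inorder splits into left=[], right=[]
Reconstructed level-order: [25, 8, 2, 16]


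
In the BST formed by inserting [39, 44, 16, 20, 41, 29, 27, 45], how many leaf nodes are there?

Tree built from: [39, 44, 16, 20, 41, 29, 27, 45]
Tree (level-order array): [39, 16, 44, None, 20, 41, 45, None, 29, None, None, None, None, 27]
Rule: A leaf has 0 children.
Per-node child counts:
  node 39: 2 child(ren)
  node 16: 1 child(ren)
  node 20: 1 child(ren)
  node 29: 1 child(ren)
  node 27: 0 child(ren)
  node 44: 2 child(ren)
  node 41: 0 child(ren)
  node 45: 0 child(ren)
Matching nodes: [27, 41, 45]
Count of leaf nodes: 3


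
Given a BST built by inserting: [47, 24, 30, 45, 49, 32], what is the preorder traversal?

Tree insertion order: [47, 24, 30, 45, 49, 32]
Tree (level-order array): [47, 24, 49, None, 30, None, None, None, 45, 32]
Preorder traversal: [47, 24, 30, 45, 32, 49]


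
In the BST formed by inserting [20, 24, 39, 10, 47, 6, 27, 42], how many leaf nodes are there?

Tree built from: [20, 24, 39, 10, 47, 6, 27, 42]
Tree (level-order array): [20, 10, 24, 6, None, None, 39, None, None, 27, 47, None, None, 42]
Rule: A leaf has 0 children.
Per-node child counts:
  node 20: 2 child(ren)
  node 10: 1 child(ren)
  node 6: 0 child(ren)
  node 24: 1 child(ren)
  node 39: 2 child(ren)
  node 27: 0 child(ren)
  node 47: 1 child(ren)
  node 42: 0 child(ren)
Matching nodes: [6, 27, 42]
Count of leaf nodes: 3


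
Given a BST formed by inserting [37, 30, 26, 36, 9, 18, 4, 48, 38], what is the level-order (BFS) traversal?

Tree insertion order: [37, 30, 26, 36, 9, 18, 4, 48, 38]
Tree (level-order array): [37, 30, 48, 26, 36, 38, None, 9, None, None, None, None, None, 4, 18]
BFS from the root, enqueuing left then right child of each popped node:
  queue [37] -> pop 37, enqueue [30, 48], visited so far: [37]
  queue [30, 48] -> pop 30, enqueue [26, 36], visited so far: [37, 30]
  queue [48, 26, 36] -> pop 48, enqueue [38], visited so far: [37, 30, 48]
  queue [26, 36, 38] -> pop 26, enqueue [9], visited so far: [37, 30, 48, 26]
  queue [36, 38, 9] -> pop 36, enqueue [none], visited so far: [37, 30, 48, 26, 36]
  queue [38, 9] -> pop 38, enqueue [none], visited so far: [37, 30, 48, 26, 36, 38]
  queue [9] -> pop 9, enqueue [4, 18], visited so far: [37, 30, 48, 26, 36, 38, 9]
  queue [4, 18] -> pop 4, enqueue [none], visited so far: [37, 30, 48, 26, 36, 38, 9, 4]
  queue [18] -> pop 18, enqueue [none], visited so far: [37, 30, 48, 26, 36, 38, 9, 4, 18]
Result: [37, 30, 48, 26, 36, 38, 9, 4, 18]


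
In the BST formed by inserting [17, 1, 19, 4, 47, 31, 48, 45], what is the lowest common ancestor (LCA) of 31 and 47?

Tree insertion order: [17, 1, 19, 4, 47, 31, 48, 45]
Tree (level-order array): [17, 1, 19, None, 4, None, 47, None, None, 31, 48, None, 45]
In a BST, the LCA of p=31, q=47 is the first node v on the
root-to-leaf path with p <= v <= q (go left if both < v, right if both > v).
Walk from root:
  at 17: both 31 and 47 > 17, go right
  at 19: both 31 and 47 > 19, go right
  at 47: 31 <= 47 <= 47, this is the LCA
LCA = 47


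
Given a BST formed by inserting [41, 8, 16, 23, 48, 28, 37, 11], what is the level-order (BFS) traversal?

Tree insertion order: [41, 8, 16, 23, 48, 28, 37, 11]
Tree (level-order array): [41, 8, 48, None, 16, None, None, 11, 23, None, None, None, 28, None, 37]
BFS from the root, enqueuing left then right child of each popped node:
  queue [41] -> pop 41, enqueue [8, 48], visited so far: [41]
  queue [8, 48] -> pop 8, enqueue [16], visited so far: [41, 8]
  queue [48, 16] -> pop 48, enqueue [none], visited so far: [41, 8, 48]
  queue [16] -> pop 16, enqueue [11, 23], visited so far: [41, 8, 48, 16]
  queue [11, 23] -> pop 11, enqueue [none], visited so far: [41, 8, 48, 16, 11]
  queue [23] -> pop 23, enqueue [28], visited so far: [41, 8, 48, 16, 11, 23]
  queue [28] -> pop 28, enqueue [37], visited so far: [41, 8, 48, 16, 11, 23, 28]
  queue [37] -> pop 37, enqueue [none], visited so far: [41, 8, 48, 16, 11, 23, 28, 37]
Result: [41, 8, 48, 16, 11, 23, 28, 37]


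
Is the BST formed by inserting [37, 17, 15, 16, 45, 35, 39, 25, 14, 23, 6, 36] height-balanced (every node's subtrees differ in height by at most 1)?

Tree (level-order array): [37, 17, 45, 15, 35, 39, None, 14, 16, 25, 36, None, None, 6, None, None, None, 23]
Definition: a tree is height-balanced if, at every node, |h(left) - h(right)| <= 1 (empty subtree has height -1).
Bottom-up per-node check:
  node 6: h_left=-1, h_right=-1, diff=0 [OK], height=0
  node 14: h_left=0, h_right=-1, diff=1 [OK], height=1
  node 16: h_left=-1, h_right=-1, diff=0 [OK], height=0
  node 15: h_left=1, h_right=0, diff=1 [OK], height=2
  node 23: h_left=-1, h_right=-1, diff=0 [OK], height=0
  node 25: h_left=0, h_right=-1, diff=1 [OK], height=1
  node 36: h_left=-1, h_right=-1, diff=0 [OK], height=0
  node 35: h_left=1, h_right=0, diff=1 [OK], height=2
  node 17: h_left=2, h_right=2, diff=0 [OK], height=3
  node 39: h_left=-1, h_right=-1, diff=0 [OK], height=0
  node 45: h_left=0, h_right=-1, diff=1 [OK], height=1
  node 37: h_left=3, h_right=1, diff=2 [FAIL (|3-1|=2 > 1)], height=4
Node 37 violates the condition: |3 - 1| = 2 > 1.
Result: Not balanced


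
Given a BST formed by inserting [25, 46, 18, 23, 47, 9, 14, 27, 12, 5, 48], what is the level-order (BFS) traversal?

Tree insertion order: [25, 46, 18, 23, 47, 9, 14, 27, 12, 5, 48]
Tree (level-order array): [25, 18, 46, 9, 23, 27, 47, 5, 14, None, None, None, None, None, 48, None, None, 12]
BFS from the root, enqueuing left then right child of each popped node:
  queue [25] -> pop 25, enqueue [18, 46], visited so far: [25]
  queue [18, 46] -> pop 18, enqueue [9, 23], visited so far: [25, 18]
  queue [46, 9, 23] -> pop 46, enqueue [27, 47], visited so far: [25, 18, 46]
  queue [9, 23, 27, 47] -> pop 9, enqueue [5, 14], visited so far: [25, 18, 46, 9]
  queue [23, 27, 47, 5, 14] -> pop 23, enqueue [none], visited so far: [25, 18, 46, 9, 23]
  queue [27, 47, 5, 14] -> pop 27, enqueue [none], visited so far: [25, 18, 46, 9, 23, 27]
  queue [47, 5, 14] -> pop 47, enqueue [48], visited so far: [25, 18, 46, 9, 23, 27, 47]
  queue [5, 14, 48] -> pop 5, enqueue [none], visited so far: [25, 18, 46, 9, 23, 27, 47, 5]
  queue [14, 48] -> pop 14, enqueue [12], visited so far: [25, 18, 46, 9, 23, 27, 47, 5, 14]
  queue [48, 12] -> pop 48, enqueue [none], visited so far: [25, 18, 46, 9, 23, 27, 47, 5, 14, 48]
  queue [12] -> pop 12, enqueue [none], visited so far: [25, 18, 46, 9, 23, 27, 47, 5, 14, 48, 12]
Result: [25, 18, 46, 9, 23, 27, 47, 5, 14, 48, 12]


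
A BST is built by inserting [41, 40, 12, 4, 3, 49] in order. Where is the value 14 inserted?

Starting tree (level order): [41, 40, 49, 12, None, None, None, 4, None, 3]
Insertion path: 41 -> 40 -> 12
Result: insert 14 as right child of 12
Final tree (level order): [41, 40, 49, 12, None, None, None, 4, 14, 3]


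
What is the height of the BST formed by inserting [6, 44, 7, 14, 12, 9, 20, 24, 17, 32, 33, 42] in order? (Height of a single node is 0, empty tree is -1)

Insertion order: [6, 44, 7, 14, 12, 9, 20, 24, 17, 32, 33, 42]
Tree (level-order array): [6, None, 44, 7, None, None, 14, 12, 20, 9, None, 17, 24, None, None, None, None, None, 32, None, 33, None, 42]
Compute height bottom-up (empty subtree = -1):
  height(9) = 1 + max(-1, -1) = 0
  height(12) = 1 + max(0, -1) = 1
  height(17) = 1 + max(-1, -1) = 0
  height(42) = 1 + max(-1, -1) = 0
  height(33) = 1 + max(-1, 0) = 1
  height(32) = 1 + max(-1, 1) = 2
  height(24) = 1 + max(-1, 2) = 3
  height(20) = 1 + max(0, 3) = 4
  height(14) = 1 + max(1, 4) = 5
  height(7) = 1 + max(-1, 5) = 6
  height(44) = 1 + max(6, -1) = 7
  height(6) = 1 + max(-1, 7) = 8
Height = 8


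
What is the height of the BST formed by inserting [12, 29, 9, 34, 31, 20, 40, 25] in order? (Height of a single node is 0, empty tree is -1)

Insertion order: [12, 29, 9, 34, 31, 20, 40, 25]
Tree (level-order array): [12, 9, 29, None, None, 20, 34, None, 25, 31, 40]
Compute height bottom-up (empty subtree = -1):
  height(9) = 1 + max(-1, -1) = 0
  height(25) = 1 + max(-1, -1) = 0
  height(20) = 1 + max(-1, 0) = 1
  height(31) = 1 + max(-1, -1) = 0
  height(40) = 1 + max(-1, -1) = 0
  height(34) = 1 + max(0, 0) = 1
  height(29) = 1 + max(1, 1) = 2
  height(12) = 1 + max(0, 2) = 3
Height = 3


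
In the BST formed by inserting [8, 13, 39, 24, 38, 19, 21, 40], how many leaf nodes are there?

Tree built from: [8, 13, 39, 24, 38, 19, 21, 40]
Tree (level-order array): [8, None, 13, None, 39, 24, 40, 19, 38, None, None, None, 21]
Rule: A leaf has 0 children.
Per-node child counts:
  node 8: 1 child(ren)
  node 13: 1 child(ren)
  node 39: 2 child(ren)
  node 24: 2 child(ren)
  node 19: 1 child(ren)
  node 21: 0 child(ren)
  node 38: 0 child(ren)
  node 40: 0 child(ren)
Matching nodes: [21, 38, 40]
Count of leaf nodes: 3


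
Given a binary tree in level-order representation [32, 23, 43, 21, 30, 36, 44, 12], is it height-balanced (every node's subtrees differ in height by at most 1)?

Tree (level-order array): [32, 23, 43, 21, 30, 36, 44, 12]
Definition: a tree is height-balanced if, at every node, |h(left) - h(right)| <= 1 (empty subtree has height -1).
Bottom-up per-node check:
  node 12: h_left=-1, h_right=-1, diff=0 [OK], height=0
  node 21: h_left=0, h_right=-1, diff=1 [OK], height=1
  node 30: h_left=-1, h_right=-1, diff=0 [OK], height=0
  node 23: h_left=1, h_right=0, diff=1 [OK], height=2
  node 36: h_left=-1, h_right=-1, diff=0 [OK], height=0
  node 44: h_left=-1, h_right=-1, diff=0 [OK], height=0
  node 43: h_left=0, h_right=0, diff=0 [OK], height=1
  node 32: h_left=2, h_right=1, diff=1 [OK], height=3
All nodes satisfy the balance condition.
Result: Balanced


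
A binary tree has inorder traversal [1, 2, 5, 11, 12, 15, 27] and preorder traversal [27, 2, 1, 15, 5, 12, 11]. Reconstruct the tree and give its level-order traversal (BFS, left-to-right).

Inorder:  [1, 2, 5, 11, 12, 15, 27]
Preorder: [27, 2, 1, 15, 5, 12, 11]
Algorithm: preorder visits root first, so consume preorder in order;
for each root, split the current inorder slice at that value into
left-subtree inorder and right-subtree inorder, then recurse.
Recursive splits:
  root=27; inorder splits into left=[1, 2, 5, 11, 12, 15], right=[]
  root=2; inorder splits into left=[1], right=[5, 11, 12, 15]
  root=1; inorder splits into left=[], right=[]
  root=15; inorder splits into left=[5, 11, 12], right=[]
  root=5; inorder splits into left=[], right=[11, 12]
  root=12; inorder splits into left=[11], right=[]
  root=11; inorder splits into left=[], right=[]
Reconstructed level-order: [27, 2, 1, 15, 5, 12, 11]


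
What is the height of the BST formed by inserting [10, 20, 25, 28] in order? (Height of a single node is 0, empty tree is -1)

Insertion order: [10, 20, 25, 28]
Tree (level-order array): [10, None, 20, None, 25, None, 28]
Compute height bottom-up (empty subtree = -1):
  height(28) = 1 + max(-1, -1) = 0
  height(25) = 1 + max(-1, 0) = 1
  height(20) = 1 + max(-1, 1) = 2
  height(10) = 1 + max(-1, 2) = 3
Height = 3


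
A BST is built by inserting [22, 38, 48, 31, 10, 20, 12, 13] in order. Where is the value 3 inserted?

Starting tree (level order): [22, 10, 38, None, 20, 31, 48, 12, None, None, None, None, None, None, 13]
Insertion path: 22 -> 10
Result: insert 3 as left child of 10
Final tree (level order): [22, 10, 38, 3, 20, 31, 48, None, None, 12, None, None, None, None, None, None, 13]


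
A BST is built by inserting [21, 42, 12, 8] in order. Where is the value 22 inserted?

Starting tree (level order): [21, 12, 42, 8]
Insertion path: 21 -> 42
Result: insert 22 as left child of 42
Final tree (level order): [21, 12, 42, 8, None, 22]


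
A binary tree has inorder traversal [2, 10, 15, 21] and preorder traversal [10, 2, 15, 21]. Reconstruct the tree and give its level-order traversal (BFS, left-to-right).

Inorder:  [2, 10, 15, 21]
Preorder: [10, 2, 15, 21]
Algorithm: preorder visits root first, so consume preorder in order;
for each root, split the current inorder slice at that value into
left-subtree inorder and right-subtree inorder, then recurse.
Recursive splits:
  root=10; inorder splits into left=[2], right=[15, 21]
  root=2; inorder splits into left=[], right=[]
  root=15; inorder splits into left=[], right=[21]
  root=21; inorder splits into left=[], right=[]
Reconstructed level-order: [10, 2, 15, 21]


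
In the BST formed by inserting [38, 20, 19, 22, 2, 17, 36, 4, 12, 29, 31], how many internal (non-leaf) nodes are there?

Tree built from: [38, 20, 19, 22, 2, 17, 36, 4, 12, 29, 31]
Tree (level-order array): [38, 20, None, 19, 22, 2, None, None, 36, None, 17, 29, None, 4, None, None, 31, None, 12]
Rule: An internal node has at least one child.
Per-node child counts:
  node 38: 1 child(ren)
  node 20: 2 child(ren)
  node 19: 1 child(ren)
  node 2: 1 child(ren)
  node 17: 1 child(ren)
  node 4: 1 child(ren)
  node 12: 0 child(ren)
  node 22: 1 child(ren)
  node 36: 1 child(ren)
  node 29: 1 child(ren)
  node 31: 0 child(ren)
Matching nodes: [38, 20, 19, 2, 17, 4, 22, 36, 29]
Count of internal (non-leaf) nodes: 9


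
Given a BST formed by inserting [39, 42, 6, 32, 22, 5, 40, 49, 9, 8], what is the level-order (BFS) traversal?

Tree insertion order: [39, 42, 6, 32, 22, 5, 40, 49, 9, 8]
Tree (level-order array): [39, 6, 42, 5, 32, 40, 49, None, None, 22, None, None, None, None, None, 9, None, 8]
BFS from the root, enqueuing left then right child of each popped node:
  queue [39] -> pop 39, enqueue [6, 42], visited so far: [39]
  queue [6, 42] -> pop 6, enqueue [5, 32], visited so far: [39, 6]
  queue [42, 5, 32] -> pop 42, enqueue [40, 49], visited so far: [39, 6, 42]
  queue [5, 32, 40, 49] -> pop 5, enqueue [none], visited so far: [39, 6, 42, 5]
  queue [32, 40, 49] -> pop 32, enqueue [22], visited so far: [39, 6, 42, 5, 32]
  queue [40, 49, 22] -> pop 40, enqueue [none], visited so far: [39, 6, 42, 5, 32, 40]
  queue [49, 22] -> pop 49, enqueue [none], visited so far: [39, 6, 42, 5, 32, 40, 49]
  queue [22] -> pop 22, enqueue [9], visited so far: [39, 6, 42, 5, 32, 40, 49, 22]
  queue [9] -> pop 9, enqueue [8], visited so far: [39, 6, 42, 5, 32, 40, 49, 22, 9]
  queue [8] -> pop 8, enqueue [none], visited so far: [39, 6, 42, 5, 32, 40, 49, 22, 9, 8]
Result: [39, 6, 42, 5, 32, 40, 49, 22, 9, 8]


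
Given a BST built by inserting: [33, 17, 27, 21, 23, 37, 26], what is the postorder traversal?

Tree insertion order: [33, 17, 27, 21, 23, 37, 26]
Tree (level-order array): [33, 17, 37, None, 27, None, None, 21, None, None, 23, None, 26]
Postorder traversal: [26, 23, 21, 27, 17, 37, 33]


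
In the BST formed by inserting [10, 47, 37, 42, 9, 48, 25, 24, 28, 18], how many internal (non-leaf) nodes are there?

Tree built from: [10, 47, 37, 42, 9, 48, 25, 24, 28, 18]
Tree (level-order array): [10, 9, 47, None, None, 37, 48, 25, 42, None, None, 24, 28, None, None, 18]
Rule: An internal node has at least one child.
Per-node child counts:
  node 10: 2 child(ren)
  node 9: 0 child(ren)
  node 47: 2 child(ren)
  node 37: 2 child(ren)
  node 25: 2 child(ren)
  node 24: 1 child(ren)
  node 18: 0 child(ren)
  node 28: 0 child(ren)
  node 42: 0 child(ren)
  node 48: 0 child(ren)
Matching nodes: [10, 47, 37, 25, 24]
Count of internal (non-leaf) nodes: 5


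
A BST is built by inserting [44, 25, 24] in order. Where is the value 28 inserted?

Starting tree (level order): [44, 25, None, 24]
Insertion path: 44 -> 25
Result: insert 28 as right child of 25
Final tree (level order): [44, 25, None, 24, 28]


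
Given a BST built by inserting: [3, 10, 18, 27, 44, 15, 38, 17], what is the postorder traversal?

Tree insertion order: [3, 10, 18, 27, 44, 15, 38, 17]
Tree (level-order array): [3, None, 10, None, 18, 15, 27, None, 17, None, 44, None, None, 38]
Postorder traversal: [17, 15, 38, 44, 27, 18, 10, 3]


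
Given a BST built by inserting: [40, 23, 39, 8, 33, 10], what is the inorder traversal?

Tree insertion order: [40, 23, 39, 8, 33, 10]
Tree (level-order array): [40, 23, None, 8, 39, None, 10, 33]
Inorder traversal: [8, 10, 23, 33, 39, 40]


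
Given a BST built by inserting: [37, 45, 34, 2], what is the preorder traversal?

Tree insertion order: [37, 45, 34, 2]
Tree (level-order array): [37, 34, 45, 2]
Preorder traversal: [37, 34, 2, 45]


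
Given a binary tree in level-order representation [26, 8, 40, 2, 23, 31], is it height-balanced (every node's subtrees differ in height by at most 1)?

Tree (level-order array): [26, 8, 40, 2, 23, 31]
Definition: a tree is height-balanced if, at every node, |h(left) - h(right)| <= 1 (empty subtree has height -1).
Bottom-up per-node check:
  node 2: h_left=-1, h_right=-1, diff=0 [OK], height=0
  node 23: h_left=-1, h_right=-1, diff=0 [OK], height=0
  node 8: h_left=0, h_right=0, diff=0 [OK], height=1
  node 31: h_left=-1, h_right=-1, diff=0 [OK], height=0
  node 40: h_left=0, h_right=-1, diff=1 [OK], height=1
  node 26: h_left=1, h_right=1, diff=0 [OK], height=2
All nodes satisfy the balance condition.
Result: Balanced


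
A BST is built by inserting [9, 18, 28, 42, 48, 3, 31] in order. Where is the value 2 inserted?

Starting tree (level order): [9, 3, 18, None, None, None, 28, None, 42, 31, 48]
Insertion path: 9 -> 3
Result: insert 2 as left child of 3
Final tree (level order): [9, 3, 18, 2, None, None, 28, None, None, None, 42, 31, 48]


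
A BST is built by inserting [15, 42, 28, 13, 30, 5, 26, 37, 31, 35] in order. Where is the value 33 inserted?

Starting tree (level order): [15, 13, 42, 5, None, 28, None, None, None, 26, 30, None, None, None, 37, 31, None, None, 35]
Insertion path: 15 -> 42 -> 28 -> 30 -> 37 -> 31 -> 35
Result: insert 33 as left child of 35
Final tree (level order): [15, 13, 42, 5, None, 28, None, None, None, 26, 30, None, None, None, 37, 31, None, None, 35, 33]


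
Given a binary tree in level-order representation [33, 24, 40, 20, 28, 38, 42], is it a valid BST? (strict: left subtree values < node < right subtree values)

Level-order array: [33, 24, 40, 20, 28, 38, 42]
Validate using subtree bounds (lo, hi): at each node, require lo < value < hi,
then recurse left with hi=value and right with lo=value.
Preorder trace (stopping at first violation):
  at node 33 with bounds (-inf, +inf): OK
  at node 24 with bounds (-inf, 33): OK
  at node 20 with bounds (-inf, 24): OK
  at node 28 with bounds (24, 33): OK
  at node 40 with bounds (33, +inf): OK
  at node 38 with bounds (33, 40): OK
  at node 42 with bounds (40, +inf): OK
No violation found at any node.
Result: Valid BST


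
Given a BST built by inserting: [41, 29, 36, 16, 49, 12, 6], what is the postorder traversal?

Tree insertion order: [41, 29, 36, 16, 49, 12, 6]
Tree (level-order array): [41, 29, 49, 16, 36, None, None, 12, None, None, None, 6]
Postorder traversal: [6, 12, 16, 36, 29, 49, 41]


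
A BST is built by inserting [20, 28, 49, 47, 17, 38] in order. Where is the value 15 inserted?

Starting tree (level order): [20, 17, 28, None, None, None, 49, 47, None, 38]
Insertion path: 20 -> 17
Result: insert 15 as left child of 17
Final tree (level order): [20, 17, 28, 15, None, None, 49, None, None, 47, None, 38]


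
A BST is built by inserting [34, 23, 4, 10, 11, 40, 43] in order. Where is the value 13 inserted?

Starting tree (level order): [34, 23, 40, 4, None, None, 43, None, 10, None, None, None, 11]
Insertion path: 34 -> 23 -> 4 -> 10 -> 11
Result: insert 13 as right child of 11
Final tree (level order): [34, 23, 40, 4, None, None, 43, None, 10, None, None, None, 11, None, 13]


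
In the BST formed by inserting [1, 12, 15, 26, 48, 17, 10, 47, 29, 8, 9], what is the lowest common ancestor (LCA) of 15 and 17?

Tree insertion order: [1, 12, 15, 26, 48, 17, 10, 47, 29, 8, 9]
Tree (level-order array): [1, None, 12, 10, 15, 8, None, None, 26, None, 9, 17, 48, None, None, None, None, 47, None, 29]
In a BST, the LCA of p=15, q=17 is the first node v on the
root-to-leaf path with p <= v <= q (go left if both < v, right if both > v).
Walk from root:
  at 1: both 15 and 17 > 1, go right
  at 12: both 15 and 17 > 12, go right
  at 15: 15 <= 15 <= 17, this is the LCA
LCA = 15


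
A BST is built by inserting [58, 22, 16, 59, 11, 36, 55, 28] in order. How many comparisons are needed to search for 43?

Search path for 43: 58 -> 22 -> 36 -> 55
Found: False
Comparisons: 4


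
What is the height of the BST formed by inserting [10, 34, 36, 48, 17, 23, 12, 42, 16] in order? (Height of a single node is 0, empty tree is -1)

Insertion order: [10, 34, 36, 48, 17, 23, 12, 42, 16]
Tree (level-order array): [10, None, 34, 17, 36, 12, 23, None, 48, None, 16, None, None, 42]
Compute height bottom-up (empty subtree = -1):
  height(16) = 1 + max(-1, -1) = 0
  height(12) = 1 + max(-1, 0) = 1
  height(23) = 1 + max(-1, -1) = 0
  height(17) = 1 + max(1, 0) = 2
  height(42) = 1 + max(-1, -1) = 0
  height(48) = 1 + max(0, -1) = 1
  height(36) = 1 + max(-1, 1) = 2
  height(34) = 1 + max(2, 2) = 3
  height(10) = 1 + max(-1, 3) = 4
Height = 4


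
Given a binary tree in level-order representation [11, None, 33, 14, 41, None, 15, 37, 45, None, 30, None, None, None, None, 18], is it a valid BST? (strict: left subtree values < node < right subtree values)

Level-order array: [11, None, 33, 14, 41, None, 15, 37, 45, None, 30, None, None, None, None, 18]
Validate using subtree bounds (lo, hi): at each node, require lo < value < hi,
then recurse left with hi=value and right with lo=value.
Preorder trace (stopping at first violation):
  at node 11 with bounds (-inf, +inf): OK
  at node 33 with bounds (11, +inf): OK
  at node 14 with bounds (11, 33): OK
  at node 15 with bounds (14, 33): OK
  at node 30 with bounds (15, 33): OK
  at node 18 with bounds (15, 30): OK
  at node 41 with bounds (33, +inf): OK
  at node 37 with bounds (33, 41): OK
  at node 45 with bounds (41, +inf): OK
No violation found at any node.
Result: Valid BST


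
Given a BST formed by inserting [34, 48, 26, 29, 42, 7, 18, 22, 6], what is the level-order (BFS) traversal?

Tree insertion order: [34, 48, 26, 29, 42, 7, 18, 22, 6]
Tree (level-order array): [34, 26, 48, 7, 29, 42, None, 6, 18, None, None, None, None, None, None, None, 22]
BFS from the root, enqueuing left then right child of each popped node:
  queue [34] -> pop 34, enqueue [26, 48], visited so far: [34]
  queue [26, 48] -> pop 26, enqueue [7, 29], visited so far: [34, 26]
  queue [48, 7, 29] -> pop 48, enqueue [42], visited so far: [34, 26, 48]
  queue [7, 29, 42] -> pop 7, enqueue [6, 18], visited so far: [34, 26, 48, 7]
  queue [29, 42, 6, 18] -> pop 29, enqueue [none], visited so far: [34, 26, 48, 7, 29]
  queue [42, 6, 18] -> pop 42, enqueue [none], visited so far: [34, 26, 48, 7, 29, 42]
  queue [6, 18] -> pop 6, enqueue [none], visited so far: [34, 26, 48, 7, 29, 42, 6]
  queue [18] -> pop 18, enqueue [22], visited so far: [34, 26, 48, 7, 29, 42, 6, 18]
  queue [22] -> pop 22, enqueue [none], visited so far: [34, 26, 48, 7, 29, 42, 6, 18, 22]
Result: [34, 26, 48, 7, 29, 42, 6, 18, 22]


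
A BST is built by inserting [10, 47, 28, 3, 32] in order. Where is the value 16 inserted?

Starting tree (level order): [10, 3, 47, None, None, 28, None, None, 32]
Insertion path: 10 -> 47 -> 28
Result: insert 16 as left child of 28
Final tree (level order): [10, 3, 47, None, None, 28, None, 16, 32]


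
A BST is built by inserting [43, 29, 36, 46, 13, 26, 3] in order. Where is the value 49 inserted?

Starting tree (level order): [43, 29, 46, 13, 36, None, None, 3, 26]
Insertion path: 43 -> 46
Result: insert 49 as right child of 46
Final tree (level order): [43, 29, 46, 13, 36, None, 49, 3, 26]


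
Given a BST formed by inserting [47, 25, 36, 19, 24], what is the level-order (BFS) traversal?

Tree insertion order: [47, 25, 36, 19, 24]
Tree (level-order array): [47, 25, None, 19, 36, None, 24]
BFS from the root, enqueuing left then right child of each popped node:
  queue [47] -> pop 47, enqueue [25], visited so far: [47]
  queue [25] -> pop 25, enqueue [19, 36], visited so far: [47, 25]
  queue [19, 36] -> pop 19, enqueue [24], visited so far: [47, 25, 19]
  queue [36, 24] -> pop 36, enqueue [none], visited so far: [47, 25, 19, 36]
  queue [24] -> pop 24, enqueue [none], visited so far: [47, 25, 19, 36, 24]
Result: [47, 25, 19, 36, 24]


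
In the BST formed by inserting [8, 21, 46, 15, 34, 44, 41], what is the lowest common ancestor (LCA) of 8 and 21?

Tree insertion order: [8, 21, 46, 15, 34, 44, 41]
Tree (level-order array): [8, None, 21, 15, 46, None, None, 34, None, None, 44, 41]
In a BST, the LCA of p=8, q=21 is the first node v on the
root-to-leaf path with p <= v <= q (go left if both < v, right if both > v).
Walk from root:
  at 8: 8 <= 8 <= 21, this is the LCA
LCA = 8


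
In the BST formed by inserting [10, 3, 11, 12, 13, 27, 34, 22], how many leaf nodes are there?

Tree built from: [10, 3, 11, 12, 13, 27, 34, 22]
Tree (level-order array): [10, 3, 11, None, None, None, 12, None, 13, None, 27, 22, 34]
Rule: A leaf has 0 children.
Per-node child counts:
  node 10: 2 child(ren)
  node 3: 0 child(ren)
  node 11: 1 child(ren)
  node 12: 1 child(ren)
  node 13: 1 child(ren)
  node 27: 2 child(ren)
  node 22: 0 child(ren)
  node 34: 0 child(ren)
Matching nodes: [3, 22, 34]
Count of leaf nodes: 3


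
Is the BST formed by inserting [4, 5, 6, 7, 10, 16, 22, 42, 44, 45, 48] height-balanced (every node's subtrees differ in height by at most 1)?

Tree (level-order array): [4, None, 5, None, 6, None, 7, None, 10, None, 16, None, 22, None, 42, None, 44, None, 45, None, 48]
Definition: a tree is height-balanced if, at every node, |h(left) - h(right)| <= 1 (empty subtree has height -1).
Bottom-up per-node check:
  node 48: h_left=-1, h_right=-1, diff=0 [OK], height=0
  node 45: h_left=-1, h_right=0, diff=1 [OK], height=1
  node 44: h_left=-1, h_right=1, diff=2 [FAIL (|-1-1|=2 > 1)], height=2
  node 42: h_left=-1, h_right=2, diff=3 [FAIL (|-1-2|=3 > 1)], height=3
  node 22: h_left=-1, h_right=3, diff=4 [FAIL (|-1-3|=4 > 1)], height=4
  node 16: h_left=-1, h_right=4, diff=5 [FAIL (|-1-4|=5 > 1)], height=5
  node 10: h_left=-1, h_right=5, diff=6 [FAIL (|-1-5|=6 > 1)], height=6
  node 7: h_left=-1, h_right=6, diff=7 [FAIL (|-1-6|=7 > 1)], height=7
  node 6: h_left=-1, h_right=7, diff=8 [FAIL (|-1-7|=8 > 1)], height=8
  node 5: h_left=-1, h_right=8, diff=9 [FAIL (|-1-8|=9 > 1)], height=9
  node 4: h_left=-1, h_right=9, diff=10 [FAIL (|-1-9|=10 > 1)], height=10
Node 44 violates the condition: |-1 - 1| = 2 > 1.
Result: Not balanced


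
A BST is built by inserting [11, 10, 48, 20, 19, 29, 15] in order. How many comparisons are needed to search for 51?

Search path for 51: 11 -> 48
Found: False
Comparisons: 2


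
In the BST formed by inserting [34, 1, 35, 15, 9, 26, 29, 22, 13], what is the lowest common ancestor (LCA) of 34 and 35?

Tree insertion order: [34, 1, 35, 15, 9, 26, 29, 22, 13]
Tree (level-order array): [34, 1, 35, None, 15, None, None, 9, 26, None, 13, 22, 29]
In a BST, the LCA of p=34, q=35 is the first node v on the
root-to-leaf path with p <= v <= q (go left if both < v, right if both > v).
Walk from root:
  at 34: 34 <= 34 <= 35, this is the LCA
LCA = 34


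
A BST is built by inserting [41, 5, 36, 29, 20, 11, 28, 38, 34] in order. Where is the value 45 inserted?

Starting tree (level order): [41, 5, None, None, 36, 29, 38, 20, 34, None, None, 11, 28]
Insertion path: 41
Result: insert 45 as right child of 41
Final tree (level order): [41, 5, 45, None, 36, None, None, 29, 38, 20, 34, None, None, 11, 28]


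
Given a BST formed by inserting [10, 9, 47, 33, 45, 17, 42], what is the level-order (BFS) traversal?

Tree insertion order: [10, 9, 47, 33, 45, 17, 42]
Tree (level-order array): [10, 9, 47, None, None, 33, None, 17, 45, None, None, 42]
BFS from the root, enqueuing left then right child of each popped node:
  queue [10] -> pop 10, enqueue [9, 47], visited so far: [10]
  queue [9, 47] -> pop 9, enqueue [none], visited so far: [10, 9]
  queue [47] -> pop 47, enqueue [33], visited so far: [10, 9, 47]
  queue [33] -> pop 33, enqueue [17, 45], visited so far: [10, 9, 47, 33]
  queue [17, 45] -> pop 17, enqueue [none], visited so far: [10, 9, 47, 33, 17]
  queue [45] -> pop 45, enqueue [42], visited so far: [10, 9, 47, 33, 17, 45]
  queue [42] -> pop 42, enqueue [none], visited so far: [10, 9, 47, 33, 17, 45, 42]
Result: [10, 9, 47, 33, 17, 45, 42]


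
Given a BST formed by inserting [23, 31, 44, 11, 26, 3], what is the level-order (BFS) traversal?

Tree insertion order: [23, 31, 44, 11, 26, 3]
Tree (level-order array): [23, 11, 31, 3, None, 26, 44]
BFS from the root, enqueuing left then right child of each popped node:
  queue [23] -> pop 23, enqueue [11, 31], visited so far: [23]
  queue [11, 31] -> pop 11, enqueue [3], visited so far: [23, 11]
  queue [31, 3] -> pop 31, enqueue [26, 44], visited so far: [23, 11, 31]
  queue [3, 26, 44] -> pop 3, enqueue [none], visited so far: [23, 11, 31, 3]
  queue [26, 44] -> pop 26, enqueue [none], visited so far: [23, 11, 31, 3, 26]
  queue [44] -> pop 44, enqueue [none], visited so far: [23, 11, 31, 3, 26, 44]
Result: [23, 11, 31, 3, 26, 44]


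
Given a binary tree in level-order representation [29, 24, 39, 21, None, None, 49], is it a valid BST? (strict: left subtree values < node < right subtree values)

Level-order array: [29, 24, 39, 21, None, None, 49]
Validate using subtree bounds (lo, hi): at each node, require lo < value < hi,
then recurse left with hi=value and right with lo=value.
Preorder trace (stopping at first violation):
  at node 29 with bounds (-inf, +inf): OK
  at node 24 with bounds (-inf, 29): OK
  at node 21 with bounds (-inf, 24): OK
  at node 39 with bounds (29, +inf): OK
  at node 49 with bounds (39, +inf): OK
No violation found at any node.
Result: Valid BST


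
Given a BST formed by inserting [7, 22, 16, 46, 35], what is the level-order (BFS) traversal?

Tree insertion order: [7, 22, 16, 46, 35]
Tree (level-order array): [7, None, 22, 16, 46, None, None, 35]
BFS from the root, enqueuing left then right child of each popped node:
  queue [7] -> pop 7, enqueue [22], visited so far: [7]
  queue [22] -> pop 22, enqueue [16, 46], visited so far: [7, 22]
  queue [16, 46] -> pop 16, enqueue [none], visited so far: [7, 22, 16]
  queue [46] -> pop 46, enqueue [35], visited so far: [7, 22, 16, 46]
  queue [35] -> pop 35, enqueue [none], visited so far: [7, 22, 16, 46, 35]
Result: [7, 22, 16, 46, 35]


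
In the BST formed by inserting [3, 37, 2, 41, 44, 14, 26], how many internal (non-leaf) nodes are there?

Tree built from: [3, 37, 2, 41, 44, 14, 26]
Tree (level-order array): [3, 2, 37, None, None, 14, 41, None, 26, None, 44]
Rule: An internal node has at least one child.
Per-node child counts:
  node 3: 2 child(ren)
  node 2: 0 child(ren)
  node 37: 2 child(ren)
  node 14: 1 child(ren)
  node 26: 0 child(ren)
  node 41: 1 child(ren)
  node 44: 0 child(ren)
Matching nodes: [3, 37, 14, 41]
Count of internal (non-leaf) nodes: 4


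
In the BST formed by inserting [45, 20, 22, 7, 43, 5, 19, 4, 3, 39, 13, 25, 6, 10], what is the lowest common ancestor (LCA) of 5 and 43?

Tree insertion order: [45, 20, 22, 7, 43, 5, 19, 4, 3, 39, 13, 25, 6, 10]
Tree (level-order array): [45, 20, None, 7, 22, 5, 19, None, 43, 4, 6, 13, None, 39, None, 3, None, None, None, 10, None, 25]
In a BST, the LCA of p=5, q=43 is the first node v on the
root-to-leaf path with p <= v <= q (go left if both < v, right if both > v).
Walk from root:
  at 45: both 5 and 43 < 45, go left
  at 20: 5 <= 20 <= 43, this is the LCA
LCA = 20


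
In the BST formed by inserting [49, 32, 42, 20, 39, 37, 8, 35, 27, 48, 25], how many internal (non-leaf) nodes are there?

Tree built from: [49, 32, 42, 20, 39, 37, 8, 35, 27, 48, 25]
Tree (level-order array): [49, 32, None, 20, 42, 8, 27, 39, 48, None, None, 25, None, 37, None, None, None, None, None, 35]
Rule: An internal node has at least one child.
Per-node child counts:
  node 49: 1 child(ren)
  node 32: 2 child(ren)
  node 20: 2 child(ren)
  node 8: 0 child(ren)
  node 27: 1 child(ren)
  node 25: 0 child(ren)
  node 42: 2 child(ren)
  node 39: 1 child(ren)
  node 37: 1 child(ren)
  node 35: 0 child(ren)
  node 48: 0 child(ren)
Matching nodes: [49, 32, 20, 27, 42, 39, 37]
Count of internal (non-leaf) nodes: 7


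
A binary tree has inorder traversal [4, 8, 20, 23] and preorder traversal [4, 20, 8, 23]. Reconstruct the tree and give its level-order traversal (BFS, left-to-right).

Inorder:  [4, 8, 20, 23]
Preorder: [4, 20, 8, 23]
Algorithm: preorder visits root first, so consume preorder in order;
for each root, split the current inorder slice at that value into
left-subtree inorder and right-subtree inorder, then recurse.
Recursive splits:
  root=4; inorder splits into left=[], right=[8, 20, 23]
  root=20; inorder splits into left=[8], right=[23]
  root=8; inorder splits into left=[], right=[]
  root=23; inorder splits into left=[], right=[]
Reconstructed level-order: [4, 20, 8, 23]
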